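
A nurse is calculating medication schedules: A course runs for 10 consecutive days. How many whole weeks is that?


Total days: 10
Days per week: 7
Division: 10 / 7 = 1 remainder 3
Complete weeks: 1
Remaining days: 3

1


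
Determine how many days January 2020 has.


Month: January
Year: 2020
January is a 31-day month
Total: 31 days

31


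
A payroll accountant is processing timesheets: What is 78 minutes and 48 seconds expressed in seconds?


Minutes: 78
Extra seconds: 48
Seconds per minute: 60
Minutes to seconds: 78 x 60 = 4680
Total: 4680 + 48 = 4728

4728


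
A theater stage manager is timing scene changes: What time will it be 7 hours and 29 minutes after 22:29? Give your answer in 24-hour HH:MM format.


Start time: 22:29
Adding: 7 hours 29 minutes
Minutes: 29 + 29 = 58
Hours: 22 + 7 + 0 = 29
Hour wraparound: 29 mod 24 = 5
Result: 05:58

05:58


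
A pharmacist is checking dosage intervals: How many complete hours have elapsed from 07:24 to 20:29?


Start: 07:24
End: 20:29
Hour difference: 20 - 7 = 13 hours
Minute difference: 29 - 24 = 5 minutes
Total minutes: 785
Complete hours: 785 / 60 = 13 (remainder 5)

13


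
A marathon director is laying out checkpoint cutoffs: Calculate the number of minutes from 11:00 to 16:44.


Start time: 11:00 = 660 minutes from midnight
End time: 16:44 = 1004 minutes from midnight
Difference: 1004 - 660 = 344 minutes
That is 5 hours and 44 minutes

344


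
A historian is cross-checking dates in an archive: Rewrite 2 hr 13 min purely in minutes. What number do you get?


Hours: 2
Extra minutes: 13
Minutes per hour: 60
Hours to minutes: 2 x 60 = 120
Total: 120 + 13 = 133

133


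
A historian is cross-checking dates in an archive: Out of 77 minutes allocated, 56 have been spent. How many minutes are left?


Total budget: 77 minutes
Time used: 56 minutes
Remaining: 77 - 56 = 21 minutes
Percent used: 72.7%
Percent remaining: 27.3%

21


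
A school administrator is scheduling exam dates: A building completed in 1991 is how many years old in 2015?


Birth year: 1991
Current year: 2015
Age = current year - birth year
Age = 2015 - 1991 = 24

24


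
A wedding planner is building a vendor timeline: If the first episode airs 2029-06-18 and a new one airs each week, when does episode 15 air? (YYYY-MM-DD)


First occurrence: 2029-06-18 (occurrence 1)
Each occurrence is 7 days after the previous.
Occurrence 15 is 14 weeks after the first.
14 weeks = 98 days
2029-06-18 + 98 days = 2029-09-24

2029-09-24


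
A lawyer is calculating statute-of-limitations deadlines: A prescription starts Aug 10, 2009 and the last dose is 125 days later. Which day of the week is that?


Start: 2009-08-10 (Monday)
Step 1 - find target date: add 125 days
  2009-08-10 + 125 days = 2009-12-13
Step 2 - day of week:
  125 mod 7 = 6
  Monday + 6 days -> Sunday
Result: Sunday (2009-12-13)

Sunday


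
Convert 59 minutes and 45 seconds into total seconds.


Minutes: 59
Seconds: 45
Convert minutes to seconds: 59 x 60 = 3540
Add remaining seconds: 3540 + 45 = 3585

3585


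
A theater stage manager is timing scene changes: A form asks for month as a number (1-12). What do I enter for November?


Calendar month order:
10. October
11. November <--
12. December
November is month number 11

11


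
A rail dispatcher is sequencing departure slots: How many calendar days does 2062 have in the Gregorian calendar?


Year: 2062
Check leap year rules:
Divisible by 4? No
2062 is not a leap year
Days: 365

365


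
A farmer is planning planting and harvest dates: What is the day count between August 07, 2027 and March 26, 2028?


Start date: 2027-08-07
End date: 2028-03-26
Aug 2027: +25 days
Sep 2027: +30 days
Oct 2027: +31 days
... (5 more months)
Total: 232 days

232


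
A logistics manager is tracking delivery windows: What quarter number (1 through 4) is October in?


Month: October (month 10)
Q1: January-March (months 1-3)
Q2: April-June (months 4-6)
Q3: July-September (months 7-9)
Q4: October-December (months 10-12)
Month 10 falls in Q4

4


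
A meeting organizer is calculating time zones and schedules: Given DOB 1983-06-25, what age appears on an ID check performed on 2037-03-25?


Birth: 1983-06-25
Reference: 2037-03-25
Year difference: 2037 - 1983 = 54
Has birthday (06-25) occurred by 03-25? No
Birthday not yet reached this year -> subtract 1
Age in full years: 53

53


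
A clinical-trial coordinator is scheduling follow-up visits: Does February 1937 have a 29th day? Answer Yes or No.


Year: 1937
Divisible by 4? 1937 / 4 = 484.25 -> No
Not divisible by 4, so NOT a leap year

No


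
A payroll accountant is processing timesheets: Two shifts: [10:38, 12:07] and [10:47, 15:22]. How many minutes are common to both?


Interval A: [638, 727] minutes from midnight
Interval B: [647, 922] minutes from midnight
Overlap start = max(638, 647) = 647
Overlap end = min(727, 922) = 727
Overlap = 727 - 647 = 80 minutes

80


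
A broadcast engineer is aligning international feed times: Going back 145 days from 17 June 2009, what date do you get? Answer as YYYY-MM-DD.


Start: 2009-06-17
Subtracting 145 days
Days already passed in June: 17
After going back through June: 128 more days to subtract
May 2009: 31 days, 97 remaining
April 2009: 30 days, 67 remaining
March 2009: 31 days, 36 remaining
February 2009: 28 days, 8 remaining
Result: 2009-01-23

2009-01-23


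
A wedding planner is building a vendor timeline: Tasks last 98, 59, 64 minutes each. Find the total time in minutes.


Durations: 98, 59, 64
Running sum: 98
+ 59 = 157
+ 64 = 221
Total duration: 221 minutes
That is 3 hours and 41 minutes

221


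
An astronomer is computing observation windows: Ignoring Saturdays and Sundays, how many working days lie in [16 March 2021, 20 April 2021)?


Start: 2021-03-16 (Tuesday)
End (exclusive): 2021-04-20 (Tuesday)
Total calendar days: 35
Full weeks: 35 // 7 = 5 -> 25 weekdays
Remaining 0 days starting on Tuesday:
Total business days: 25 + 0 = 25

25


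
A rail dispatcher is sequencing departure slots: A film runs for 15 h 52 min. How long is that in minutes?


Hours: 15
Minutes: 52
Convert hours to minutes: 15 x 60 = 900
Add remaining minutes: 900 + 52 = 952

952


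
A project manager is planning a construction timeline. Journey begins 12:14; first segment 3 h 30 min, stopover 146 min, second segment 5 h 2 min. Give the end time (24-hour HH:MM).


Depart: 12:14
Leg 1: +210 min -> 15:44
Layover: +146 min -> 18:10
Leg 2: +302 min -> 23:12
Total travel: 658 minutes = 10h 58m
Arrival: 23:12

23:12


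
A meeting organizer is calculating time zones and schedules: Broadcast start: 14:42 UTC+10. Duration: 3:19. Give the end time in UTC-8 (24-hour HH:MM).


Start: 14:42 in UTC+10
Step 1 - add duration:
  minutes: 42 + 19 = 61 (carry 1h)
  hours: 14 + 3 + 1 = 18
  end in UTC+10: 18:01
Step 2 - convert UTC+10 -> UTC-8:
  offset difference: -8 - (10) = -18 hours
  18 + (-18) = 0 -> mod 24 = 0
Result: 00:01 in UTC-8

00:01


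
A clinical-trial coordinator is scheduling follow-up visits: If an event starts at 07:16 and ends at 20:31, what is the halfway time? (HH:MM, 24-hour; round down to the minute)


Start time: 07:16 = 436 minutes from midnight
End time: 20:31 = 1231 minutes from midnight
Sum: 436 + 1231 = 1667
Midpoint: 1667 / 2 = 833 minutes
Convert: 833 / 60 = 13 hours, 53 minutes
Result: 13:53

13:53


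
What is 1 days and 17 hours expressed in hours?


Days: 1
Extra hours: 17
Hours per day: 24
Days to hours: 1 x 24 = 24
Total: 24 + 17 = 41

41


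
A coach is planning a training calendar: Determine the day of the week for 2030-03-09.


Date: 2030-03-09
January 1, 2030 is a Tuesday
Day of year: 68
Offset from Jan 1: 67 days
67 mod 7 = 4
Result: Saturday

Saturday


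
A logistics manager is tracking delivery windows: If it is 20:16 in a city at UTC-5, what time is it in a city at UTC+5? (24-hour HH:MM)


Local time: 20:16 at UTC-5 (offset -5h)
Target zone: UTC+5 (offset 5h)
Difference: 5 - (-5) = 10 hours
Calculation: 20 + (10) = 30
Wraparound: (30) mod 24 = 6
Result: 06:16

06:16


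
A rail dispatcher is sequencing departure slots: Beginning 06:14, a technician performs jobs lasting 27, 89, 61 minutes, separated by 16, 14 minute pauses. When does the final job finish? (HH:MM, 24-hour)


Start: 06:14 = 374 min from midnight
  after task 1 (27 min): 06:41
  after break (16 min): 06:57
  after task 2 (89 min): 08:26
  after break (14 min): 08:40
  after task 3 (61 min): 09:41
Total elapsed: 207 minutes
End time: 09:41

09:41


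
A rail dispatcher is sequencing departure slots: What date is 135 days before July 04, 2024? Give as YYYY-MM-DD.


Start: 2024-07-04
Subtracting 135 days
Days already passed in July: 4
After going back through July: 131 more days to subtract
June 2024: 30 days, 101 remaining
May 2024: 31 days, 70 remaining
April 2024: 30 days, 40 remaining
March 2024: 31 days, 9 remaining
Result: 2024-02-20

2024-02-20


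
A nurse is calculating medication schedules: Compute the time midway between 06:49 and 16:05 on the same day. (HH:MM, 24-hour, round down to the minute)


Start time: 06:49 = 409 minutes from midnight
End time: 16:05 = 965 minutes from midnight
Sum: 409 + 965 = 1374
Midpoint: 1374 / 2 = 687 minutes
Convert: 687 / 60 = 11 hours, 27 minutes
Result: 11:27

11:27


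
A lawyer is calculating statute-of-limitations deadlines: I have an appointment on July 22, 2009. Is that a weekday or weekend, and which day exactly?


Date: 2009-07-22
January 1, 2009 is a Thursday
Day of year: 203
Offset from Jan 1: 202 days
202 mod 7 = 6
Result: Wednesday

Wednesday


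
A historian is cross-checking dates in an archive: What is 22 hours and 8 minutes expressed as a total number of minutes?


Hours: 22
Minutes: 8
Convert hours to minutes: 22 x 60 = 1320
Add remaining minutes: 1320 + 8 = 1328

1328


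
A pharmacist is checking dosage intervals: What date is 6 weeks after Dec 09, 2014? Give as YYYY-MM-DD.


Start: 2014-12-09
Weeks to add: 6
Convert to days: 6 x 7 = 42 days
Add 42 days to 2014-12-09
Result: 2015-01-20

2015-01-20


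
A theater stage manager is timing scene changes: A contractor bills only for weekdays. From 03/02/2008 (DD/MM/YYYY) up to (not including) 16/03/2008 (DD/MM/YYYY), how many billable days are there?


Start: 2008-02-03 (Sunday)
End (exclusive): 2008-03-16 (Sunday)
Total calendar days: 42
Full weeks: 42 // 7 = 6 -> 30 weekdays
Remaining 0 days starting on Sunday:
Total business days: 30 + 0 = 30

30


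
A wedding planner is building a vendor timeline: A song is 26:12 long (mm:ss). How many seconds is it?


Minutes: 26
Extra seconds: 12
Seconds per minute: 60
Minutes to seconds: 26 x 60 = 1560
Total: 1560 + 12 = 1572

1572


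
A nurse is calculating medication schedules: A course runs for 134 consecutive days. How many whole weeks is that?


Total days: 134
Days per week: 7
Division: 134 / 7 = 19 remainder 1
Complete weeks: 19
Remaining days: 1

19


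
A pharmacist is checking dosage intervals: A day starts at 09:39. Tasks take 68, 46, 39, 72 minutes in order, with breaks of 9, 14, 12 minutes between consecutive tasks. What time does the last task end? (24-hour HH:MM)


Start: 09:39 = 579 min from midnight
  after task 1 (68 min): 10:47
  after break (9 min): 10:56
  after task 2 (46 min): 11:42
  after break (14 min): 11:56
  after task 3 (39 min): 12:35
  after break (12 min): 12:47
  after task 4 (72 min): 13:59
Total elapsed: 260 minutes
End time: 13:59

13:59


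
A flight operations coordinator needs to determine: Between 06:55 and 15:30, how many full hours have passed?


Start: 06:55
End: 15:30
Hour difference: 15 - 6 = 9 hours
Minute difference: 30 - 55 = -25 minutes
Total minutes: 515
Complete hours: 515 / 60 = 8 (remainder 35)

8


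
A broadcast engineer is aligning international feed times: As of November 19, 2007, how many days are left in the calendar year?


Start: November 19, 2007
End: December 31, 2007
Days left in November: 11
December: 31
Sum of remaining months: 31
Total: 11 + 31 = 42

42


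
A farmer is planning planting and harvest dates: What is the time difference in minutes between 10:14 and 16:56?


Start time: 10:14 = 614 minutes from midnight
End time: 16:56 = 1016 minutes from midnight
Difference: 1016 - 614 = 402 minutes
That is 6 hours and 42 minutes

402


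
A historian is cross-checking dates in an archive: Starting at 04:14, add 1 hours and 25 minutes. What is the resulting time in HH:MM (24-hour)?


Start time: 04:14
Adding: 1 hours 25 minutes
Minutes: 14 + 25 = 39
Hours: 4 + 1 + 0 = 5
Result: 05:39

05:39


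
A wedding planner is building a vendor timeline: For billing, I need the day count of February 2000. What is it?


Month: February
Year: 2000
2000 is a leap year
February has 29 days
Total: 29 days

29


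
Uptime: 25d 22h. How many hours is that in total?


Days: 25
Extra hours: 22
Hours per day: 24
Days to hours: 25 x 24 = 600
Total: 600 + 22 = 622

622


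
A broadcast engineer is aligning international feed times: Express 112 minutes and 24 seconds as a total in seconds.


Minutes: 112
Seconds: 24
Convert minutes to seconds: 112 x 60 = 6720
Add remaining seconds: 6720 + 24 = 6744

6744


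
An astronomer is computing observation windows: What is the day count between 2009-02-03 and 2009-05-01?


Start date: 2009-02-03
End date: 2009-05-01
Feb 2009: +26 days
Mar 2009: +31 days
Apr 2009: +30 days
Total: 87 days

87


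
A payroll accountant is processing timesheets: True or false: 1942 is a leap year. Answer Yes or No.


Year: 1942
Divisible by 4? 1942 / 4 = 485.5 -> No
Not divisible by 4, so NOT a leap year

No


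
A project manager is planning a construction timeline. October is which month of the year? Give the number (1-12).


Calendar month order:
9. September
10. October <--
11. November
October is month number 10

10


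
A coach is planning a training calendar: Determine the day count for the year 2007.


Year: 2007
Check leap year rules:
Divisible by 4? No
2007 is not a leap year
Days: 365

365


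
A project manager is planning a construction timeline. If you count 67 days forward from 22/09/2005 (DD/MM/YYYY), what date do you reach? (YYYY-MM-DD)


Start: 2005-09-22
Adding 67 days
Days remaining in September: 8
After September: 59 days still to add
October 2005: 31 days, 28 remaining
November 2005 has 30 days, need 28
Result: 2005-11-28

2005-11-28


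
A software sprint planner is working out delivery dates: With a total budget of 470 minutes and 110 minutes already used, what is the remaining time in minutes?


Total budget: 470 minutes
Time used: 110 minutes
Remaining: 470 - 110 = 360 minutes
Percent used: 23.4%
Percent remaining: 76.6%

360


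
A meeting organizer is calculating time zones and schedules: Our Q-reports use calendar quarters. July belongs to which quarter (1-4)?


Month: July (month 7)
Q1: January-March (months 1-3)
Q2: April-June (months 4-6)
Q3: July-September (months 7-9)
Q4: October-December (months 10-12)
Month 7 falls in Q3

3


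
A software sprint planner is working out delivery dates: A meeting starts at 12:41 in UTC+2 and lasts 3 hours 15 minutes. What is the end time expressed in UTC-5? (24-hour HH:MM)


Start: 12:41 in UTC+2
Step 1 - add duration:
  minutes: 41 + 15 = 56
  hours: 12 + 3 + 0 = 15
  end in UTC+2: 15:56
Step 2 - convert UTC+2 -> UTC-5:
  offset difference: -5 - (2) = -7 hours
  15 + (-7) = 8 -> mod 24 = 8
Result: 08:56 in UTC-5

08:56


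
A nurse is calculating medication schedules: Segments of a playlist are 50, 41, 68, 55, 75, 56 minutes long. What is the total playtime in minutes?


Durations: 50, 41, 68, 55, 75, 56
Running sum: 50
+ 41 = 91
+ 68 = 159
+ 55 = 214
+ 75 = 289
+ 56 = 345
Total duration: 345 minutes
That is 5 hours and 45 minutes

345


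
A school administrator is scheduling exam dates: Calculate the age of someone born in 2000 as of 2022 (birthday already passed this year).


Birth year: 2000
Current year: 2022
Age = current year - birth year
Age = 2022 - 2000 = 22

22


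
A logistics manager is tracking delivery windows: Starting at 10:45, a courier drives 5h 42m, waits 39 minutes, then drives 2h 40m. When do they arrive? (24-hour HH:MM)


Depart: 10:45
Leg 1: +342 min -> 16:27
Layover: +39 min -> 17:06
Leg 2: +160 min -> 19:46
Total travel: 541 minutes = 9h 1m
Arrival: 19:46

19:46


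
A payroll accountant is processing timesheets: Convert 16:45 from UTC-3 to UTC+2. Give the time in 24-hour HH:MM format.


Local time: 16:45 at UTC-3 (offset -3h)
Target zone: UTC+2 (offset 2h)
Difference: 2 - (-3) = 5 hours
Calculation: 16 + (5) = 21
Result: 21:45

21:45


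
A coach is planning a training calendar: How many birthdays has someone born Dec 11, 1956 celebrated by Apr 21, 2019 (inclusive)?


Birth: 1956-12-11
Reference: 2019-04-21
Year difference: 2019 - 1956 = 63
Has birthday (12-11) occurred by 04-21? No
Birthday not yet reached this year -> subtract 1
Age in full years: 62

62


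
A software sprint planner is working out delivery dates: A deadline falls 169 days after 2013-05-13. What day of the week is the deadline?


Start: 2013-05-13 (Monday)
Step 1 - find target date: add 169 days
  2013-05-13 + 169 days = 2013-10-29
Step 2 - day of week:
  169 mod 7 = 1
  Monday + 1 days -> Tuesday
Result: Tuesday (2013-10-29)

Tuesday


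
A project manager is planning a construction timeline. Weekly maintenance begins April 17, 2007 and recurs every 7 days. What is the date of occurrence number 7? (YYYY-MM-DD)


First occurrence: 2007-04-17 (occurrence 1)
Each occurrence is 7 days after the previous.
Occurrence 7 is 6 weeks after the first.
6 weeks = 42 days
2007-04-17 + 42 days = 2007-05-29

2007-05-29


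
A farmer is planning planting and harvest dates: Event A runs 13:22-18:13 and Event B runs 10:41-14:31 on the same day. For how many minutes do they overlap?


Interval A: [802, 1093] minutes from midnight
Interval B: [641, 871] minutes from midnight
Overlap start = max(802, 641) = 802
Overlap end = min(1093, 871) = 871
Overlap = 871 - 802 = 69 minutes

69


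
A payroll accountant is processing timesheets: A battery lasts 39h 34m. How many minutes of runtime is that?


Hours: 39
Extra minutes: 34
Minutes per hour: 60
Hours to minutes: 39 x 60 = 2340
Total: 2340 + 34 = 2374

2374


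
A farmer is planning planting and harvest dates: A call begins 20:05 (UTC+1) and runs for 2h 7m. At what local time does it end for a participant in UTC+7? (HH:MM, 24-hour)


Start: 20:05 in UTC+1
Step 1 - add duration:
  minutes: 5 + 7 = 12
  hours: 20 + 2 + 0 = 22
  end in UTC+1: 22:12
Step 2 - convert UTC+1 -> UTC+7:
  offset difference: 7 - (1) = 6 hours
  22 + (6) = 28 -> mod 24 = 4
Result: 04:12 in UTC+7

04:12


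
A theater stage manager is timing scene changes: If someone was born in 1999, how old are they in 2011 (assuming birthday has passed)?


Birth year: 1999
Current year: 2011
Age = current year - birth year
Age = 2011 - 1999 = 12

12


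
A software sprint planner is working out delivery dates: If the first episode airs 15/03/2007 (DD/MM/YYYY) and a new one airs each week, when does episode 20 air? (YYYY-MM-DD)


First occurrence: 2007-03-15 (occurrence 1)
Each occurrence is 7 days after the previous.
Occurrence 20 is 19 weeks after the first.
19 weeks = 133 days
2007-03-15 + 133 days = 2007-07-26

2007-07-26


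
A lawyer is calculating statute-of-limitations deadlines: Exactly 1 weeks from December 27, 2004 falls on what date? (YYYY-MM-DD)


Start: 2004-12-27
Weeks to add: 1
Convert to days: 1 x 7 = 7 days
Add 7 days to 2004-12-27
Result: 2005-01-03

2005-01-03


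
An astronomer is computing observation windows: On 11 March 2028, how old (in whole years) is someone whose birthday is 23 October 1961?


Birth: 1961-10-23
Reference: 2028-03-11
Year difference: 2028 - 1961 = 67
Has birthday (10-23) occurred by 03-11? No
Birthday not yet reached this year -> subtract 1
Age in full years: 66

66


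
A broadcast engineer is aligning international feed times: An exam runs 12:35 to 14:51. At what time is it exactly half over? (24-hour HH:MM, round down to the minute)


Start time: 12:35 = 755 minutes from midnight
End time: 14:51 = 891 minutes from midnight
Sum: 755 + 891 = 1646
Midpoint: 1646 / 2 = 823 minutes
Convert: 823 / 60 = 13 hours, 43 minutes
Result: 13:43

13:43


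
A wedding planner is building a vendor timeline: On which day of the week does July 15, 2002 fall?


Date: 2002-07-15
January 1, 2002 is a Tuesday
Day of year: 196
Offset from Jan 1: 195 days
195 mod 7 = 6
Result: Monday

Monday


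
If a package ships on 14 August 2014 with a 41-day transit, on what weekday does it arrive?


Start: 2014-08-14 (Thursday)
Step 1 - find target date: add 41 days
  2014-08-14 + 41 days = 2014-09-24
Step 2 - day of week:
  41 mod 7 = 6
  Thursday + 6 days -> Wednesday
Result: Wednesday (2014-09-24)

Wednesday


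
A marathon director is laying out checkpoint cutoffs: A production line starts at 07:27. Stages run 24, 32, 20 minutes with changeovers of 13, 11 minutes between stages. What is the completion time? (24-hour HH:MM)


Start: 07:27 = 447 min from midnight
  after task 1 (24 min): 07:51
  after break (13 min): 08:04
  after task 2 (32 min): 08:36
  after break (11 min): 08:47
  after task 3 (20 min): 09:07
Total elapsed: 100 minutes
End time: 09:07

09:07


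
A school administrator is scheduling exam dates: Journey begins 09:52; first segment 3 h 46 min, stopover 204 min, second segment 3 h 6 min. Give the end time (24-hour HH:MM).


Depart: 09:52
Leg 1: +226 min -> 13:38
Layover: +204 min -> 17:02
Leg 2: +186 min -> 20:08
Total travel: 616 minutes = 10h 16m
Arrival: 20:08

20:08


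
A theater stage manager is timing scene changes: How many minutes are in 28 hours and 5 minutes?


Hours: 28
Extra minutes: 5
Minutes per hour: 60
Hours to minutes: 28 x 60 = 1680
Total: 1680 + 5 = 1685

1685


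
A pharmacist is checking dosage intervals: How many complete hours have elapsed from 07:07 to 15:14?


Start: 07:07
End: 15:14
Hour difference: 15 - 7 = 8 hours
Minute difference: 14 - 7 = 7 minutes
Total minutes: 487
Complete hours: 487 / 60 = 8 (remainder 7)

8


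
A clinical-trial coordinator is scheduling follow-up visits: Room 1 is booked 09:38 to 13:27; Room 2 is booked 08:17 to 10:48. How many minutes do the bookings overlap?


Interval A: [578, 807] minutes from midnight
Interval B: [497, 648] minutes from midnight
Overlap start = max(578, 497) = 578
Overlap end = min(807, 648) = 648
Overlap = 648 - 578 = 70 minutes

70


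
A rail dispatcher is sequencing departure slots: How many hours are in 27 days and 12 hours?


Days: 27
Extra hours: 12
Hours per day: 24
Days to hours: 27 x 24 = 648
Total: 648 + 12 = 660

660


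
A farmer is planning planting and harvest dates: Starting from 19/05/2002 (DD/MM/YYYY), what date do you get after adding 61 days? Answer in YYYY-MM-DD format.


Start: 2002-05-19
Adding 61 days
Days remaining in May: 12
After May: 49 days still to add
June 2002: 30 days, 19 remaining
July 2002 has 31 days, need 19
Result: 2002-07-19

2002-07-19


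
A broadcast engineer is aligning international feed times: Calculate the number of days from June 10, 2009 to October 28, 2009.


Start date: 2009-06-10
End date: 2009-10-28
Jun 2009: +21 days
Jul 2009: +31 days
Aug 2009: +31 days
Sep 2009: +30 days
Oct 2009: +27 days
Total: 140 days

140


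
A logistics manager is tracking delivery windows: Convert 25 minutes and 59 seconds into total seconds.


Minutes: 25
Seconds: 59
Convert minutes to seconds: 25 x 60 = 1500
Add remaining seconds: 1500 + 59 = 1559

1559


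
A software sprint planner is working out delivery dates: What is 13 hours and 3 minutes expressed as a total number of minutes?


Hours: 13
Minutes: 3
Convert hours to minutes: 13 x 60 = 780
Add remaining minutes: 780 + 3 = 783

783


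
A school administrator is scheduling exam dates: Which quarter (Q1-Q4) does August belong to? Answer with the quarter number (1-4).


Month: August (month 8)
Q1: January-March (months 1-3)
Q2: April-June (months 4-6)
Q3: July-September (months 7-9)
Q4: October-December (months 10-12)
Month 8 falls in Q3

3


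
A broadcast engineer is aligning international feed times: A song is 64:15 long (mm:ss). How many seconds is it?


Minutes: 64
Extra seconds: 15
Seconds per minute: 60
Minutes to seconds: 64 x 60 = 3840
Total: 3840 + 15 = 3855

3855


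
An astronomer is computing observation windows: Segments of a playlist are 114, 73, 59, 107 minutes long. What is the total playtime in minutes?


Durations: 114, 73, 59, 107
Running sum: 114
+ 73 = 187
+ 59 = 246
+ 107 = 353
Total duration: 353 minutes
That is 5 hours and 53 minutes

353


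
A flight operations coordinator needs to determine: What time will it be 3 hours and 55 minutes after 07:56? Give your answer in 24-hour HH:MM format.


Start time: 07:56
Adding: 3 hours 55 minutes
Minutes: 56 + 55 = 111
Minute overflow: 111 >= 60, so carry 1 hour, minutes = 51
Hours: 7 + 3 + 1 = 11
Result: 11:51

11:51


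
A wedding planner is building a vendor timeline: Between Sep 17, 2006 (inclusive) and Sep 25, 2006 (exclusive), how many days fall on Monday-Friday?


Start: 2006-09-17 (Sunday)
End (exclusive): 2006-09-25 (Monday)
Total calendar days: 8
Full weeks: 8 // 7 = 1 -> 5 weekdays
Remaining 1 days starting on Sunday:
  Sun(-) -> 0 weekdays
Total business days: 5 + 0 = 5

5


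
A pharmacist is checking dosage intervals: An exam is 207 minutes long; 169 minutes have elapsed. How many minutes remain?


Total budget: 207 minutes
Time used: 169 minutes
Remaining: 207 - 169 = 38 minutes
Percent used: 81.6%
Percent remaining: 18.4%

38


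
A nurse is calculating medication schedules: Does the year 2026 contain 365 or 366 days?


Year: 2026
Check leap year rules:
Divisible by 4? No
2026 is not a leap year
Days: 365

365


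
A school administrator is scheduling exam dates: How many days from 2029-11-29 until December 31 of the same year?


Start: November 29, 2029
End: December 31, 2029
Days left in November: 1
December: 31
Sum of remaining months: 31
Total: 1 + 31 = 32

32


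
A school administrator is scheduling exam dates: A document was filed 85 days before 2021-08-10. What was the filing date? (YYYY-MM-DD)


Start: 2021-08-10
Subtracting 85 days
Days already passed in August: 10
After going back through August: 75 more days to subtract
July 2021: 31 days, 44 remaining
June 2021: 30 days, 14 remaining
May 2021 has 31 days, need 14
Result: 2021-05-17

2021-05-17


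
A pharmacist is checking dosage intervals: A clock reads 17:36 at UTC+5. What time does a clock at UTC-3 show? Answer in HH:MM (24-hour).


Local time: 17:36 at UTC+5 (offset 5h)
Target zone: UTC-3 (offset -3h)
Difference: -3 - (5) = -8 hours
Calculation: 17 + (-8) = 9
Result: 09:36

09:36


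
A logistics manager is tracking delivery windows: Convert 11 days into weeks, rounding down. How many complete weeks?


Total days: 11
Days per week: 7
Division: 11 / 7 = 1 remainder 4
Complete weeks: 1
Remaining days: 4

1


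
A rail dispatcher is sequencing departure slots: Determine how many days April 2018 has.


Month: April
Year: 2018
April is a 30-day month
Total: 30 days

30


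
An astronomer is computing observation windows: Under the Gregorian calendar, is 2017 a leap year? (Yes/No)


Year: 2017
Divisible by 4? 2017 / 4 = 504.25 -> No
Not divisible by 4, so NOT a leap year

No


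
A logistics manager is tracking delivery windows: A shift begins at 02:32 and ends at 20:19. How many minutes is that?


Start time: 02:32 = 152 minutes from midnight
End time: 20:19 = 1219 minutes from midnight
Difference: 1219 - 152 = 1067 minutes
That is 17 hours and 47 minutes

1067


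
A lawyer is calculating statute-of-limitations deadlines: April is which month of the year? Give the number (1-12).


Calendar month order:
3. March
4. April <--
5. May
April is month number 4

4


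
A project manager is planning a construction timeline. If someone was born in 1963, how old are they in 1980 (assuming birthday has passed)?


Birth year: 1963
Current year: 1980
Age = current year - birth year
Age = 1980 - 1963 = 17

17


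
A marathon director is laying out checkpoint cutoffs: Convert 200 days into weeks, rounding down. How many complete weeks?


Total days: 200
Days per week: 7
Division: 200 / 7 = 28 remainder 4
Complete weeks: 28
Remaining days: 4

28


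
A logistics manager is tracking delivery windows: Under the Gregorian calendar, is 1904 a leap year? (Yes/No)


Year: 1904
Divisible by 4? 1904 / 4 = 476.0 -> Yes
Divisible by 100? 1904 / 100 = 19.04 -> No
Divisible by 4 but not 100, so it IS a leap year

Yes


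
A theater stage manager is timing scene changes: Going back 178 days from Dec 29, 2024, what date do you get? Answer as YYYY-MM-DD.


Start: 2024-12-29
Subtracting 178 days
Days already passed in December: 29
After going back through December: 149 more days to subtract
November 2024: 30 days, 119 remaining
October 2024: 31 days, 88 remaining
September 2024: 30 days, 58 remaining
August 2024: 31 days, 27 remaining
Result: 2024-07-04

2024-07-04


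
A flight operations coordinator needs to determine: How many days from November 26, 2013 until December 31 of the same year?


Start: November 26, 2013
End: December 31, 2013
Days left in November: 4
December: 31
Sum of remaining months: 31
Total: 4 + 31 = 35

35


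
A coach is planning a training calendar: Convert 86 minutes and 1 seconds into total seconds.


Minutes: 86
Seconds: 1
Convert minutes to seconds: 86 x 60 = 5160
Add remaining seconds: 5160 + 1 = 5161

5161


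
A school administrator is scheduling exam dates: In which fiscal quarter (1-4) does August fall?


Month: August (month 8)
Q1: January-March (months 1-3)
Q2: April-June (months 4-6)
Q3: July-September (months 7-9)
Q4: October-December (months 10-12)
Month 8 falls in Q3

3


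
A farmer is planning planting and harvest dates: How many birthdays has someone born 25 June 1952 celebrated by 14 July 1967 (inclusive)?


Birth: 1952-06-25
Reference: 1967-07-14
Year difference: 1967 - 1952 = 15
Has birthday (06-25) occurred by 07-14? Yes
Age in full years: 15

15


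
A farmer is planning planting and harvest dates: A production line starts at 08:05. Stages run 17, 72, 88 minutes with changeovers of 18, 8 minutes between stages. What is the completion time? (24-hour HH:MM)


Start: 08:05 = 485 min from midnight
  after task 1 (17 min): 08:22
  after break (18 min): 08:40
  after task 2 (72 min): 09:52
  after break (8 min): 10:00
  after task 3 (88 min): 11:28
Total elapsed: 203 minutes
End time: 11:28

11:28


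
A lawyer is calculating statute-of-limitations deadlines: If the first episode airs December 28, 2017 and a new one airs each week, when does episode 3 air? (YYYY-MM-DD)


First occurrence: 2017-12-28 (occurrence 1)
Each occurrence is 7 days after the previous.
Occurrence 3 is 2 weeks after the first.
2 weeks = 14 days
2017-12-28 + 14 days = 2018-01-11

2018-01-11


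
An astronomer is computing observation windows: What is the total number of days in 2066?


Year: 2066
Check leap year rules:
Divisible by 4? No
2066 is not a leap year
Days: 365

365


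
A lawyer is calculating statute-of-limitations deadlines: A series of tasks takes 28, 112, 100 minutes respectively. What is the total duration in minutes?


Durations: 28, 112, 100
Running sum: 28
+ 112 = 140
+ 100 = 240
Total duration: 240 minutes
That is 4 hours and 0 minutes

240


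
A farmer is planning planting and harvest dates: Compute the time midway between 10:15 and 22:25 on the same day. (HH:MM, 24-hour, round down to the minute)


Start time: 10:15 = 615 minutes from midnight
End time: 22:25 = 1345 minutes from midnight
Sum: 615 + 1345 = 1960
Midpoint: 1960 / 2 = 980 minutes
Convert: 980 / 60 = 16 hours, 20 minutes
Result: 16:20

16:20


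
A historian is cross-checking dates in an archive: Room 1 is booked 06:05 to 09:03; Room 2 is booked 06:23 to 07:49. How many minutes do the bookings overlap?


Interval A: [365, 543] minutes from midnight
Interval B: [383, 469] minutes from midnight
Overlap start = max(365, 383) = 383
Overlap end = min(543, 469) = 469
Overlap = 469 - 383 = 86 minutes

86


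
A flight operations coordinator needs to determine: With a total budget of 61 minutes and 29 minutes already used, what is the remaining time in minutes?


Total budget: 61 minutes
Time used: 29 minutes
Remaining: 61 - 29 = 32 minutes
Percent used: 47.5%
Percent remaining: 52.5%

32


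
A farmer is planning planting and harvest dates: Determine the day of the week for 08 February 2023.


Date: 2023-02-08
January 1, 2023 is a Sunday
Day of year: 39
Offset from Jan 1: 38 days
38 mod 7 = 3
Result: Wednesday

Wednesday


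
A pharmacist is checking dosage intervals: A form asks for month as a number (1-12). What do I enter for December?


Calendar month order:
11. November
12. December <--
December is month number 12

12


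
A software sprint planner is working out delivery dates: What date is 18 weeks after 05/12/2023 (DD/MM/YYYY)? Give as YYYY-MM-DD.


Start: 2023-12-05
Weeks to add: 18
Convert to days: 18 x 7 = 126 days
Add 126 days to 2023-12-05
Result: 2024-04-09

2024-04-09


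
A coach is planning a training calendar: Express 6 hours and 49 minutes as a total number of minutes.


Hours: 6
Extra minutes: 49
Minutes per hour: 60
Hours to minutes: 6 x 60 = 360
Total: 360 + 49 = 409

409


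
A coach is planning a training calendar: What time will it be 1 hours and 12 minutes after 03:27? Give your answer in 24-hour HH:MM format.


Start time: 03:27
Adding: 1 hours 12 minutes
Minutes: 27 + 12 = 39
Hours: 3 + 1 + 0 = 4
Result: 04:39

04:39


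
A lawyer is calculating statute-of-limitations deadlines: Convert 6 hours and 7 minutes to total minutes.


Hours: 6
Minutes: 7
Convert hours to minutes: 6 x 60 = 360
Add remaining minutes: 360 + 7 = 367

367


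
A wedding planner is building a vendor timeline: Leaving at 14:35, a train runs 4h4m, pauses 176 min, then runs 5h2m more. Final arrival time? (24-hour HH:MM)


Depart: 14:35
Leg 1: +244 min -> 18:39
Layover: +176 min -> 21:35
Leg 2: +302 min -> 02:37
Total travel: 722 minutes = 12h 2m
Arrival: 02:37

02:37


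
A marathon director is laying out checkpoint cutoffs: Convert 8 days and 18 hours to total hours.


Days: 8
Extra hours: 18
Hours per day: 24
Days to hours: 8 x 24 = 192
Total: 192 + 18 = 210

210


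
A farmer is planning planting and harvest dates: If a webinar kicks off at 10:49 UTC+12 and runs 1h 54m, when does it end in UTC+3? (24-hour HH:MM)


Start: 10:49 in UTC+12
Step 1 - add duration:
  minutes: 49 + 54 = 103 (carry 1h)
  hours: 10 + 1 + 1 = 12
  end in UTC+12: 12:43
Step 2 - convert UTC+12 -> UTC+3:
  offset difference: 3 - (12) = -9 hours
  12 + (-9) = 3 -> mod 24 = 3
Result: 03:43 in UTC+3

03:43


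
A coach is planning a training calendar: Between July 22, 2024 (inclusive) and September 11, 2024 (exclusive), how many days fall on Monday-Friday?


Start: 2024-07-22 (Monday)
End (exclusive): 2024-09-11 (Wednesday)
Total calendar days: 51
Full weeks: 51 // 7 = 7 -> 35 weekdays
Remaining 2 days starting on Monday:
  Mon(w), Tue(w) -> 2 weekdays
Total business days: 35 + 2 = 37

37


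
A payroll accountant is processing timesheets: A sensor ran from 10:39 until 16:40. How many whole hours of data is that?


Start: 10:39
End: 16:40
Hour difference: 16 - 10 = 6 hours
Minute difference: 40 - 39 = 1 minutes
Total minutes: 361
Complete hours: 361 / 60 = 6 (remainder 1)

6


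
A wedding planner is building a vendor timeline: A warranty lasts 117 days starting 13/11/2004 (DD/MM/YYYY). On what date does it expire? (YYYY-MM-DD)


Start: 2004-11-13
Adding 117 days
Days remaining in November: 17
After November: 100 days still to add
December 2004: 31 days, 69 remaining
January 2005: 31 days, 38 remaining
February 2005: 28 days, 10 remaining
March 2005 has 31 days, need 10
Result: 2005-03-10

2005-03-10


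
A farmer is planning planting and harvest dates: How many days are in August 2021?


Month: August
Year: 2021
August is a 31-day month
Total: 31 days

31


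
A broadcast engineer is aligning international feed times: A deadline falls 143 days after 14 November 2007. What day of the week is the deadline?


Start: 2007-11-14 (Wednesday)
Step 1 - find target date: add 143 days
  2007-11-14 + 143 days = 2008-04-05
Step 2 - day of week:
  143 mod 7 = 3
  Wednesday + 3 days -> Saturday
Result: Saturday (2008-04-05)

Saturday


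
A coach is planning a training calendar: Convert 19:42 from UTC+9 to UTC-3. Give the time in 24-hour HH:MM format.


Local time: 19:42 at UTC+9 (offset 9h)
Target zone: UTC-3 (offset -3h)
Difference: -3 - (9) = -12 hours
Calculation: 19 + (-12) = 7
Result: 07:42

07:42


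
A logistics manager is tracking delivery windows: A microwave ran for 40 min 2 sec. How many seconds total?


Minutes: 40
Extra seconds: 2
Seconds per minute: 60
Minutes to seconds: 40 x 60 = 2400
Total: 2400 + 2 = 2402

2402


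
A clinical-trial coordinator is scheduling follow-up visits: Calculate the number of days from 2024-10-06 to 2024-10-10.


Start date: 2024-10-06
End date: 2024-10-10
Oct 2024: +4 days
Total: 4 days

4


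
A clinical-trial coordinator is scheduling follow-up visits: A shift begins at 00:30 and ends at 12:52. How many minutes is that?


Start time: 00:30 = 30 minutes from midnight
End time: 12:52 = 772 minutes from midnight
Difference: 772 - 30 = 742 minutes
That is 12 hours and 22 minutes

742


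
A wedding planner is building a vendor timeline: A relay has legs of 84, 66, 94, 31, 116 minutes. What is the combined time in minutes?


Durations: 84, 66, 94, 31, 116
Running sum: 84
+ 66 = 150
+ 94 = 244
+ 31 = 275
+ 116 = 391
Total duration: 391 minutes
That is 6 hours and 31 minutes

391


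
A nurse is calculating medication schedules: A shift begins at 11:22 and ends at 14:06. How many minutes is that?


Start time: 11:22 = 682 minutes from midnight
End time: 14:06 = 846 minutes from midnight
Difference: 846 - 682 = 164 minutes
That is 2 hours and 44 minutes

164


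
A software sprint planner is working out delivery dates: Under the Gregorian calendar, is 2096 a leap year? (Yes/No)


Year: 2096
Divisible by 4? 2096 / 4 = 524.0 -> Yes
Divisible by 100? 2096 / 100 = 20.96 -> No
Divisible by 4 but not 100, so it IS a leap year

Yes


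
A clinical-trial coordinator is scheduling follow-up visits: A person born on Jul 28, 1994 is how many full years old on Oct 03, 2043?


Birth: 1994-07-28
Reference: 2043-10-03
Year difference: 2043 - 1994 = 49
Has birthday (07-28) occurred by 10-03? Yes
Age in full years: 49

49


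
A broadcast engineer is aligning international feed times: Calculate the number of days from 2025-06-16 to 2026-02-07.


Start date: 2025-06-16
End date: 2026-02-07
Jun 2025: +15 days
Jul 2025: +31 days
Aug 2025: +31 days
... (6 more months)
Total: 236 days

236


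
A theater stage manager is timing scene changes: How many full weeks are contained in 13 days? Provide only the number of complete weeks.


Total days: 13
Days per week: 7
Division: 13 / 7 = 1 remainder 6
Complete weeks: 1
Remaining days: 6

1


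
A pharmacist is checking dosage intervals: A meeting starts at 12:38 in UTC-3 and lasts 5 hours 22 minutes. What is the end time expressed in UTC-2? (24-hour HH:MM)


Start: 12:38 in UTC-3
Step 1 - add duration:
  minutes: 38 + 22 = 60 (carry 1h)
  hours: 12 + 5 + 1 = 18
  end in UTC-3: 18:00
Step 2 - convert UTC-3 -> UTC-2:
  offset difference: -2 - (-3) = 1 hours
  18 + (1) = 19 -> mod 24 = 19
Result: 19:00 in UTC-2

19:00
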